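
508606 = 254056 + 254550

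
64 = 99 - 35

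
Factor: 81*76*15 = 92340 = 2^2*3^5*5^1*19^1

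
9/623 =9/623 = 0.01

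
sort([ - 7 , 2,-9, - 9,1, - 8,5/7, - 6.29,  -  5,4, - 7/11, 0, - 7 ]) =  [ - 9, - 9, - 8, - 7, - 7, - 6.29, - 5, - 7/11, 0,5/7,1,2,4]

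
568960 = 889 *640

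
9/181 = 9/181 = 0.05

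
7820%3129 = 1562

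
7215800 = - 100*( - 72158 )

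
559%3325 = 559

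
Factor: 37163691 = 3^7 * 16993^1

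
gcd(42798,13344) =6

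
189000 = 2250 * 84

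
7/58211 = 7/58211 = 0.00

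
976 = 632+344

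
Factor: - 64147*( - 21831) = 1400393157 = 3^1*19^1*23^1 * 383^1*2789^1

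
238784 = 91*2624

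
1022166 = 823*1242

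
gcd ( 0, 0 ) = 0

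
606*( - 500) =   -  303000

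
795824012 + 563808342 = 1359632354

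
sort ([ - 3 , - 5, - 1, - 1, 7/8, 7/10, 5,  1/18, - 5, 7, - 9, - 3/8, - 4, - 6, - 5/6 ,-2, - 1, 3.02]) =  [ - 9, - 6, - 5 ,-5, - 4, - 3, -2, - 1 ,  -  1, - 1, - 5/6, - 3/8, 1/18, 7/10 , 7/8 , 3.02, 5, 7]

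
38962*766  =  29844892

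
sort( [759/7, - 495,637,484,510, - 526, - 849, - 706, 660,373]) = [-849, - 706,-526,  -  495,759/7,  373,484,510,  637,660]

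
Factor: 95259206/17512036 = 47629603/8756018 = 2^( - 1) * 7^1 * 4378009^(  -  1 )*6804229^1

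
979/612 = 979/612 = 1.60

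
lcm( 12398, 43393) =86786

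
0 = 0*394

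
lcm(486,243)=486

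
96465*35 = 3376275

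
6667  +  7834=14501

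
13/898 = 13/898 = 0.01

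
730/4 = 365/2 = 182.50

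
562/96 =281/48 = 5.85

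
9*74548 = 670932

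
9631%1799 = 636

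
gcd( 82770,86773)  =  1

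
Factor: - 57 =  - 3^1 * 19^1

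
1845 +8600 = 10445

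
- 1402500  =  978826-2381326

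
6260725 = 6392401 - 131676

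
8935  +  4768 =13703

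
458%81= 53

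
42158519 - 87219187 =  - 45060668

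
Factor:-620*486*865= -2^3*3^5 *5^2*31^1 * 173^1 = - 260641800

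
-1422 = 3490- 4912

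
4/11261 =4/11261 = 0.00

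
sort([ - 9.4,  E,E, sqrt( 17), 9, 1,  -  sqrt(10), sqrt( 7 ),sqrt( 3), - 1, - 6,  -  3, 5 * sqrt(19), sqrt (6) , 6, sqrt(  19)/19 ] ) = [ - 9.4,  -  6, - sqrt(10), - 3,  -  1, sqrt( 19) /19, 1, sqrt( 3), sqrt( 6), sqrt( 7), E,E, sqrt( 17), 6, 9,5*sqrt( 19) ]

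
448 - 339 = 109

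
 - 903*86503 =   -  78112209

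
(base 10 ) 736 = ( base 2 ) 1011100000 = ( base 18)24g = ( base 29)pb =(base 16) 2e0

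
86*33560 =2886160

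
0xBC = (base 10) 188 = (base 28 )6K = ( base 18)a8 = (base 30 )68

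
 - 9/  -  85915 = 9/85915 =0.00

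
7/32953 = 7/32953 = 0.00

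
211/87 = 2 + 37/87 =2.43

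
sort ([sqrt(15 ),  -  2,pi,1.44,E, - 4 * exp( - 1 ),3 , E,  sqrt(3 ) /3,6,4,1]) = [-2, - 4*exp( - 1), sqrt ( 3) /3, 1, 1.44,E,E,3,pi,sqrt( 15),4,  6] 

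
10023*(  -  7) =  - 70161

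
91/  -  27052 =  - 91/27052=-0.00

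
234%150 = 84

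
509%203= 103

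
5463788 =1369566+4094222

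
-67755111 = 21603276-89358387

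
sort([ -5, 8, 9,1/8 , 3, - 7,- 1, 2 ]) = [  -  7, - 5, - 1,1/8,  2,3 , 8,9]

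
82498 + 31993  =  114491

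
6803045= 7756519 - 953474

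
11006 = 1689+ 9317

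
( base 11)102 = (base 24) 53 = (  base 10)123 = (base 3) 11120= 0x7B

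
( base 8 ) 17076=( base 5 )221432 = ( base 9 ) 11552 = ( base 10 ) 7742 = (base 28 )9oe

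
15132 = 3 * 5044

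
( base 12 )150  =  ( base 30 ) 6O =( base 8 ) 314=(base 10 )204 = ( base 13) 129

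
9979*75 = 748425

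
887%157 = 102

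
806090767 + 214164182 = 1020254949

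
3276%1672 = 1604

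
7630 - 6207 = 1423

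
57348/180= 1593/5= 318.60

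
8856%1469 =42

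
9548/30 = 318+4/15 = 318.27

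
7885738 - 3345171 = 4540567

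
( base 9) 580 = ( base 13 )2a9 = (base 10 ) 477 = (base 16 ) 1DD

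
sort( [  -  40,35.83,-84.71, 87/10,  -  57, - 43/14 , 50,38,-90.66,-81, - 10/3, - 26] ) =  [ - 90.66,-84.71,  -  81,-57, -40, - 26, - 10/3, - 43/14, 87/10,35.83,38, 50]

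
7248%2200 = 648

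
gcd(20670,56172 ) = 6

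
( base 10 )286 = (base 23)CA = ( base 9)347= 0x11e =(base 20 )e6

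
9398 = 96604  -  87206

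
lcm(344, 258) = 1032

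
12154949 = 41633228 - 29478279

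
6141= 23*267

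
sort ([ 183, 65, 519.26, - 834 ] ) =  [-834,65 , 183, 519.26 ]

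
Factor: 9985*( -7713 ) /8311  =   -77014305/8311 = - 3^2*5^1*857^1*1997^1*8311^( - 1) 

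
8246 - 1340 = 6906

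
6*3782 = 22692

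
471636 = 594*794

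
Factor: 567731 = 89^1*6379^1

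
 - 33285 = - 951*35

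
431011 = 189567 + 241444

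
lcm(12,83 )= 996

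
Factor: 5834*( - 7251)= - 2^1*3^1*2417^1*2917^1 = -  42302334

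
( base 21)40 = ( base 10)84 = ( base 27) 33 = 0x54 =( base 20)44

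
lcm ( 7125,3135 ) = 78375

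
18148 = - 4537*( - 4 ) 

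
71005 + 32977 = 103982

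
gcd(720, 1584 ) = 144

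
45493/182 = 6499/26 = 249.96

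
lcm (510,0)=0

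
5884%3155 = 2729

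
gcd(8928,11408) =496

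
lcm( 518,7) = 518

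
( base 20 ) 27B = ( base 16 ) 3b7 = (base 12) 673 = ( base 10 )951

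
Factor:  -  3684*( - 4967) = 2^2*3^1*307^1*4967^1 = 18298428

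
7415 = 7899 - 484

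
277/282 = 277/282 = 0.98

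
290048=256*1133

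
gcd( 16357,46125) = 1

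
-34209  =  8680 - 42889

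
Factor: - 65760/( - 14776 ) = 8220/1847 =2^2*3^1*5^1*137^1*1847^(-1 ) 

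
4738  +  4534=9272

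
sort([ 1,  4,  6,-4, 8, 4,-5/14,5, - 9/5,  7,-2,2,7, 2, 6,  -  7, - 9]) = [  -  9, - 7, -4, - 2, - 9/5, - 5/14,1,2,2 , 4, 4,5,  6,  6,  7, 7,8] 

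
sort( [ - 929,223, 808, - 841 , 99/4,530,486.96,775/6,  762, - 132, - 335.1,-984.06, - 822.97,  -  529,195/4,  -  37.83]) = [-984.06, - 929, - 841 , - 822.97, - 529, - 335.1, - 132, - 37.83,99/4,195/4, 775/6,223, 486.96,530,762 , 808]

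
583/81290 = 53/7390= 0.01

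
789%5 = 4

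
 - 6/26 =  - 1 + 10/13  =  -0.23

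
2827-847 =1980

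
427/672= 61/96  =  0.64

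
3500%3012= 488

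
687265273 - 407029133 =280236140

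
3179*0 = 0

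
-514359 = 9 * ( -57151 ) 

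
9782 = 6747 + 3035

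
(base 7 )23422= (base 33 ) 5i4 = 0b1011110011011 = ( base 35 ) 4WN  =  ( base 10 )6043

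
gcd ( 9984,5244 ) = 12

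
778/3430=389/1715= 0.23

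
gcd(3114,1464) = 6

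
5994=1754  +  4240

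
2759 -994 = 1765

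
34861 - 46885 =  - 12024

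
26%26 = 0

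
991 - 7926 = -6935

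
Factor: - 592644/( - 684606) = 58/67 = 2^1*29^1*67^( - 1)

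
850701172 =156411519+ 694289653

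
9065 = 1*9065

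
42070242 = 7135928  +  34934314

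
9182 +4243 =13425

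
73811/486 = 73811/486  =  151.87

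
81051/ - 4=-81051/4 = -20262.75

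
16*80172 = 1282752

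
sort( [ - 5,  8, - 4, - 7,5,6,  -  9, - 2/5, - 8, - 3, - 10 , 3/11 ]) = [ - 10, - 9, - 8,  -  7 , - 5,-4, - 3, - 2/5, 3/11, 5,6, 8] 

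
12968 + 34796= 47764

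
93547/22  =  93547/22 = 4252.14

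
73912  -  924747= - 850835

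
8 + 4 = 12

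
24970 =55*454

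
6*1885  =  11310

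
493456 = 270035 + 223421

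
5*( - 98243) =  - 491215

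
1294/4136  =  647/2068 = 0.31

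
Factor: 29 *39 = 3^1 * 13^1*29^1 = 1131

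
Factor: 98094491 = 11^1*8917681^1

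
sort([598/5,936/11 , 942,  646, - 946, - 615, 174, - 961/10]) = [ - 946, - 615, - 961/10,936/11, 598/5, 174, 646, 942]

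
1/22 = 1/22 = 0.05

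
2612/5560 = 653/1390 = 0.47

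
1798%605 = 588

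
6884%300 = 284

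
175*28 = 4900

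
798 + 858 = 1656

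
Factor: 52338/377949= 122/881 = 2^1 * 61^1*881^( - 1 )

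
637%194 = 55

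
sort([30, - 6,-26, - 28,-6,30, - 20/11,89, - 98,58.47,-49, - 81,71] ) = [ - 98,-81, - 49 , - 28 , -26, - 6, - 6, - 20/11, 30,  30,58.47,71, 89 ]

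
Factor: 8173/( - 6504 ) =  - 2^(-3 )* 3^(-1)*11^1*271^( - 1)*743^1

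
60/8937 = 20/2979 = 0.01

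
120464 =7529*16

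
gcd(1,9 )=1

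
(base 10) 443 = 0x1BB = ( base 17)191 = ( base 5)3233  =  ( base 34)D1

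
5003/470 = 10 +303/470= 10.64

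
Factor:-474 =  - 2^1*3^1*79^1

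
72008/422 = 170+134/211 = 170.64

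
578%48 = 2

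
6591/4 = 6591/4 = 1647.75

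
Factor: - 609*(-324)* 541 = 106747956 = 2^2*3^5*7^1*29^1*541^1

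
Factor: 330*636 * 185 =2^3*3^2*5^2*11^1*37^1*53^1 = 38827800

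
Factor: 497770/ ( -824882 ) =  -248885/412441 = -  5^1*7^1*13^1*193^( - 1)*547^1*2137^( - 1)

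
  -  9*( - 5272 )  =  47448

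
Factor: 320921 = 61^1*5261^1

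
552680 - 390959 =161721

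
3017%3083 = 3017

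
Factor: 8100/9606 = 2^1 * 3^3 * 5^2*1601^ ( - 1) = 1350/1601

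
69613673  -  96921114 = -27307441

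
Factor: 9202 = 2^1*43^1*107^1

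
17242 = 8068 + 9174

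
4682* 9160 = 42887120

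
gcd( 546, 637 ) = 91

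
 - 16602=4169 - 20771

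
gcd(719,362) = 1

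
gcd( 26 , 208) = 26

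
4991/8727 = 4991/8727 = 0.57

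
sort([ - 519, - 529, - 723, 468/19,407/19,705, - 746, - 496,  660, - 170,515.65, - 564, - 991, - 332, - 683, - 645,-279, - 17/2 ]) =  [- 991, - 746,-723, - 683, - 645, - 564, - 529, - 519, - 496, - 332,  -  279, - 170, - 17/2,407/19,468/19,515.65,660,705]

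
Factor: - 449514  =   - 2^1*3^2*13^1*17^1*113^1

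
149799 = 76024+73775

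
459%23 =22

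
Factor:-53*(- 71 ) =3763 = 53^1*71^1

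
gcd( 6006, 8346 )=78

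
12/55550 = 6/27775 = 0.00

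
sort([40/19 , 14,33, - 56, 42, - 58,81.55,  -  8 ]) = [ - 58, - 56,  -  8, 40/19, 14, 33, 42,81.55 ]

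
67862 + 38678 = 106540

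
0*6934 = 0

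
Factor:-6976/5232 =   -  2^2*3^( - 1 ) = - 4/3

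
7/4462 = 7/4462 = 0.00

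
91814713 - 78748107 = 13066606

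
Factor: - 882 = - 2^1*3^2*7^2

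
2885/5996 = 2885/5996 = 0.48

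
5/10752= 5/10752=0.00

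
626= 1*626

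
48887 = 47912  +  975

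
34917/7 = 4988 + 1/7 = 4988.14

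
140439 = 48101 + 92338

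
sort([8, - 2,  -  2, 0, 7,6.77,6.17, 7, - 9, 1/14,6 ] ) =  [ - 9, - 2, - 2,  0, 1/14,6, 6.17,6.77,7, 7, 8 ]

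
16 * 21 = 336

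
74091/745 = 74091/745 = 99.45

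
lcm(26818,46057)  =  2118622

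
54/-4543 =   -  54/4543 = - 0.01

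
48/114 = 8/19 = 0.42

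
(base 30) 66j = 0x15DF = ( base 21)CED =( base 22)bcb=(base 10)5599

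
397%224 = 173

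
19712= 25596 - 5884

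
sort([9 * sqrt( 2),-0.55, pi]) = [  -  0.55, pi, 9*sqrt(2 ) ] 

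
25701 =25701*1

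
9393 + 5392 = 14785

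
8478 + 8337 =16815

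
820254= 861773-41519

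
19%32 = 19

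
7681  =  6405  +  1276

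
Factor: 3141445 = 5^1*628289^1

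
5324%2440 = 444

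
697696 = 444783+252913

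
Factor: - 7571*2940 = - 2^2*3^1*5^1 * 7^2*67^1*113^1  =  - 22258740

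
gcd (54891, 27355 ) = 1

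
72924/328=222 +27/82 =222.33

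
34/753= 34/753 = 0.05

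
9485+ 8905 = 18390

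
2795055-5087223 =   -  2292168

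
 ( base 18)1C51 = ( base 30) AR1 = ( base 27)DCA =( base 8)23123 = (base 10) 9811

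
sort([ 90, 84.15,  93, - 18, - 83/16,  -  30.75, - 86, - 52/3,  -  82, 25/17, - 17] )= [ - 86, - 82, - 30.75 ,-18, - 52/3, - 17, - 83/16,25/17, 84.15, 90, 93 ]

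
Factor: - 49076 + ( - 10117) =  - 59193 = -3^2*6577^1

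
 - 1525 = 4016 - 5541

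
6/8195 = 6/8195= 0.00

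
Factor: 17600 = 2^6*5^2*11^1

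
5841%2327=1187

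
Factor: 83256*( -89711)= - 2^3 * 3^1 *283^1*317^1* 3469^1 = -  7468979016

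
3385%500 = 385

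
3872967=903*4289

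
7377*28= 206556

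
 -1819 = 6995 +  - 8814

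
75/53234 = 75/53234= 0.00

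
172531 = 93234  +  79297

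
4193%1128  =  809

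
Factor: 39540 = 2^2*3^1*5^1*659^1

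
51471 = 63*817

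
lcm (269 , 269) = 269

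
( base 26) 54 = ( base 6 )342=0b10000110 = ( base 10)134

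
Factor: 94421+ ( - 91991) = 2^1*3^5*5^1 = 2430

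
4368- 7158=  - 2790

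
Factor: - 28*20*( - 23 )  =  2^4*5^1*7^1*23^1 =12880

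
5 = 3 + 2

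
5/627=5/627 = 0.01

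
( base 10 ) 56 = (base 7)110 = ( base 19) 2I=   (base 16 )38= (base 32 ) 1O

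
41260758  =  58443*706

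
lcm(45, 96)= 1440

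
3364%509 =310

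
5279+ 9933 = 15212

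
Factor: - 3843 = - 3^2*7^1*61^1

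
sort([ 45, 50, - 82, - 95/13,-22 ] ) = [- 82, -22,-95/13,  45 , 50 ]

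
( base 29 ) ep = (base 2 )110101111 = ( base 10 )431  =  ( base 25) h6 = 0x1AF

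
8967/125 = 71 + 92/125 = 71.74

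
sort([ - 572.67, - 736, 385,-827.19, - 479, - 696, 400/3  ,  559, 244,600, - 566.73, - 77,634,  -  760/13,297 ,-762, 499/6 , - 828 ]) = [ - 828, - 827.19, - 762,-736, - 696, - 572.67, - 566.73, - 479, - 77, - 760/13, 499/6, 400/3,244 , 297 , 385,559,  600, 634] 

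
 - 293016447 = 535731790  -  828748237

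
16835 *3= 50505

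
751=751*1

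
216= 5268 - 5052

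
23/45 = 23/45 = 0.51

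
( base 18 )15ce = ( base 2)1111000000010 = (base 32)7g2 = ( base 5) 221212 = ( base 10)7682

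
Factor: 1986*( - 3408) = -2^5*3^2* 71^1 *331^1 = - 6768288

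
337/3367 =337/3367 = 0.10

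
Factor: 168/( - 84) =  - 2^1 = - 2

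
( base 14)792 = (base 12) A50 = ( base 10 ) 1500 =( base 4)113130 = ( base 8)2734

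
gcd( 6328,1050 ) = 14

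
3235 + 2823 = 6058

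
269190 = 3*89730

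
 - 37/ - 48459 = 37/48459 = 0.00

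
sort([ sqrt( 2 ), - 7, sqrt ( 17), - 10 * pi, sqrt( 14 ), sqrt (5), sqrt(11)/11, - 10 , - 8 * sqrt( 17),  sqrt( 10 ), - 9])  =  [ - 8*sqrt( 17), - 10*pi, - 10, - 9, - 7, sqrt( 11)/11, sqrt( 2 ),  sqrt( 5), sqrt(10 ), sqrt( 14 ), sqrt( 17 )]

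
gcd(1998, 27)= 27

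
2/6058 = 1/3029   =  0.00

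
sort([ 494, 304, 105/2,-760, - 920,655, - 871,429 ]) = [ - 920, - 871,  -  760,105/2,  304, 429,  494,655 ] 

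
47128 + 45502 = 92630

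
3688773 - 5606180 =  - 1917407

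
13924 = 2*6962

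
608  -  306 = 302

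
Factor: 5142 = 2^1*3^1*857^1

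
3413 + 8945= 12358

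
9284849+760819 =10045668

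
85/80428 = 85/80428  =  0.00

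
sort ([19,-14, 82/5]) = [-14, 82/5, 19 ] 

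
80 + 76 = 156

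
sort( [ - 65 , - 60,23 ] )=[ - 65, - 60,23 ]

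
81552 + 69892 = 151444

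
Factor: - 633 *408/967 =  - 2^3 * 3^2 *17^1*211^1*967^ ( - 1) =-258264/967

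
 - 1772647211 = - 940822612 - 831824599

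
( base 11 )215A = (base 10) 2848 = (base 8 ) 5440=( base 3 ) 10220111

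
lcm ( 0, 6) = 0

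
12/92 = 3/23 = 0.13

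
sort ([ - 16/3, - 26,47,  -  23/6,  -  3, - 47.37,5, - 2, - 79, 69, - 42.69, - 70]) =[-79 ,  -  70, - 47.37, - 42.69, - 26, - 16/3, - 23/6,-3, - 2,5 , 47, 69] 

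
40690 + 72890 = 113580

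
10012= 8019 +1993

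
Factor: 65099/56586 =2^(-1 )*3^( - 1)*9431^( - 1)*65099^1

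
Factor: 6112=2^5*191^1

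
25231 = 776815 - 751584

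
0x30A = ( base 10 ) 778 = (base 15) 36D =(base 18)274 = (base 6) 3334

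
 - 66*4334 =  -  286044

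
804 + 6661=7465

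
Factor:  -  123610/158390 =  - 263^1*337^(  -  1 )  =  - 263/337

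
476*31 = 14756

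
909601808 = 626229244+283372564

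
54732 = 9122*6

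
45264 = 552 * 82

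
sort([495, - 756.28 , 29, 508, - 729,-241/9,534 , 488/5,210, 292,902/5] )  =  [-756.28, - 729, - 241/9, 29,488/5,902/5,210, 292, 495, 508,534 ] 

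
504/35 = 14 + 2/5=14.40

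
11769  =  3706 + 8063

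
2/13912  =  1/6956 =0.00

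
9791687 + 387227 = 10178914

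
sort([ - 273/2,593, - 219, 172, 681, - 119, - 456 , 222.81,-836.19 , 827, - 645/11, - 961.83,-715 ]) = [ - 961.83, - 836.19, - 715, - 456,  -  219, - 273/2,  -  119, - 645/11,172, 222.81,593,681,  827 ] 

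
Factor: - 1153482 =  - 2^1* 3^1 * 11^1*17477^1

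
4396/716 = 6 + 25/179= 6.14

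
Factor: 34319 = 34319^1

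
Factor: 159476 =2^2*39869^1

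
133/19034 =133/19034 = 0.01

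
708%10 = 8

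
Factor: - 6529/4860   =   - 2^ ( - 2 ) * 3^(-5)*5^ ( - 1 )*6529^1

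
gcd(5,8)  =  1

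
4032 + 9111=13143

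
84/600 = 7/50  =  0.14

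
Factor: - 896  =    -  2^7*7^1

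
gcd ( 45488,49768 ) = 8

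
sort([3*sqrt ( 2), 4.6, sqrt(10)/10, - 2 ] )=[ -2, sqrt( 10)/10, 3*sqrt ( 2), 4.6]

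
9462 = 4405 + 5057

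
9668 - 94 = 9574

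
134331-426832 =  - 292501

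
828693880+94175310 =922869190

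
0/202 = 0 = 0.00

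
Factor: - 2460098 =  - 2^1*31^1*39679^1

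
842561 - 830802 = 11759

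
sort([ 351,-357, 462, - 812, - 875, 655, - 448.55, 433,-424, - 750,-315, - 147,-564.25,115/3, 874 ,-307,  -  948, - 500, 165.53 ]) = [ - 948, - 875,-812, - 750, - 564.25, - 500, - 448.55, - 424,  -  357 , - 315, - 307, - 147,115/3,165.53,351, 433, 462, 655,  874]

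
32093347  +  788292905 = 820386252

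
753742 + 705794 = 1459536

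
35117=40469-5352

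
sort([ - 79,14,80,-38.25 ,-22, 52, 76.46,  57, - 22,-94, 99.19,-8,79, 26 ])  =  [ - 94, - 79, - 38.25,-22,-22, - 8,  14, 26, 52, 57 , 76.46,79,80, 99.19 ]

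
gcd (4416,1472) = 1472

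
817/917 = 817/917 = 0.89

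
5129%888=689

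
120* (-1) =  - 120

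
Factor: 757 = 757^1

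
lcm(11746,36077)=505078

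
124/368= 31/92 = 0.34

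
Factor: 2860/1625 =2^2 *5^(-2 )*11^1  =  44/25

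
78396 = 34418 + 43978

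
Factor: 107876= 2^2*149^1*181^1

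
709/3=709/3 = 236.33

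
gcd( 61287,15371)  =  1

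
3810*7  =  26670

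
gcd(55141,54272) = 1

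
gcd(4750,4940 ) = 190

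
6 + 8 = 14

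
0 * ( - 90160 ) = 0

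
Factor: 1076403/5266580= 2^(-2 )*3^1* 5^(-1 ) * 11^( - 1) * 37^(-1)*599^2*647^( - 1) 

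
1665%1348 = 317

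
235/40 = 47/8  =  5.88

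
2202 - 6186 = -3984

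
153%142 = 11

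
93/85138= 93/85138  =  0.00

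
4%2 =0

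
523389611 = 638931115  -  115541504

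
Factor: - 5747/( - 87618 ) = 2^(  -  1)*3^( - 1) *7^1*17^ ( -1)*821^1 * 859^(  -  1)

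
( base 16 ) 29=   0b101001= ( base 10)41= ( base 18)25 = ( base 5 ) 131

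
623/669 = 623/669  =  0.93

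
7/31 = 7/31=0.23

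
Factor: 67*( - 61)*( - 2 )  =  2^1*61^1*67^1= 8174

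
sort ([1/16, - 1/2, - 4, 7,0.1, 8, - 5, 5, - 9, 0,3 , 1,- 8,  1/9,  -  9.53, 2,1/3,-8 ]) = [ - 9.53, - 9, - 8, - 8, - 5,  -  4, - 1/2, 0, 1/16,0.1, 1/9, 1/3, 1, 2 , 3, 5,7 , 8 ] 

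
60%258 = 60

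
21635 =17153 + 4482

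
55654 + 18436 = 74090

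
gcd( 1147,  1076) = 1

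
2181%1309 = 872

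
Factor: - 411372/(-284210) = 702/485 = 2^1*3^3*5^(-1)*13^1*97^( - 1 )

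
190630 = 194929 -4299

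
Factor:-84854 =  -2^1*7^1*11^1*19^1 * 29^1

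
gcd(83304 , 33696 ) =936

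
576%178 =42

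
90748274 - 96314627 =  - 5566353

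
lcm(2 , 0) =0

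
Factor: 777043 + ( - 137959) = 639084 = 2^2*3^1*  19^1*2803^1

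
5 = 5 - 0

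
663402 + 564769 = 1228171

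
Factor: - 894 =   -  2^1*3^1 * 149^1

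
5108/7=729 + 5/7 = 729.71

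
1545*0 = 0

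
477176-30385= 446791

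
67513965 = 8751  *7715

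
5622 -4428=1194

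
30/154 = 15/77 = 0.19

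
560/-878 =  - 280/439  =  - 0.64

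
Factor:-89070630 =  - 2^1*3^1*5^1*11^1*43^1*6277^1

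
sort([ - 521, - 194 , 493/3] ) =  [-521, - 194,493/3]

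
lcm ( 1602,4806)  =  4806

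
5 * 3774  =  18870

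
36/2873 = 36/2873 = 0.01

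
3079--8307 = 11386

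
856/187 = 856/187 =4.58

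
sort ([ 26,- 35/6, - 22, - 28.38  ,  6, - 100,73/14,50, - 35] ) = [ - 100, - 35 ,  -  28.38, - 22, - 35/6, 73/14,  6,26,  50 ]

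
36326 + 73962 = 110288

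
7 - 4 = 3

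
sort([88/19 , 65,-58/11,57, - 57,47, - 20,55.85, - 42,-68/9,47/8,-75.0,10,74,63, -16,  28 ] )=[ -75.0, - 57,-42,  -  20, - 16,-68/9, - 58/11, 88/19, 47/8,10,28,  47, 55.85,57,63,65,74]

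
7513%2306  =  595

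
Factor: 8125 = 5^4 *13^1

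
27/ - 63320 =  - 27/63320 =- 0.00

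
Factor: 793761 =3^1 * 37^1*7151^1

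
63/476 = 9/68 =0.13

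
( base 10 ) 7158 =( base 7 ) 26604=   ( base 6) 53050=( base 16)1bf6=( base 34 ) 66I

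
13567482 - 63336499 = -49769017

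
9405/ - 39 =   -  242+11/13 =- 241.15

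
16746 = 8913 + 7833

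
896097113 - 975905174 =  - 79808061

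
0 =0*686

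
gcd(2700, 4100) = 100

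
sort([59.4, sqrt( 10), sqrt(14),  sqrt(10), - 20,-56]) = [ - 56,-20, sqrt( 10 ), sqrt (10), sqrt( 14),59.4 ]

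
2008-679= 1329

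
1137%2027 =1137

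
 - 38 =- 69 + 31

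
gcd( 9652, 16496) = 4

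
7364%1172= 332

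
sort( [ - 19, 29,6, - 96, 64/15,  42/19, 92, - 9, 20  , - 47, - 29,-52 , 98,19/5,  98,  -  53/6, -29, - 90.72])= [ - 96, - 90.72, -52, - 47,  -  29, -29, - 19, - 9,-53/6, 42/19 , 19/5,64/15,6,20,29,92, 98,98 ]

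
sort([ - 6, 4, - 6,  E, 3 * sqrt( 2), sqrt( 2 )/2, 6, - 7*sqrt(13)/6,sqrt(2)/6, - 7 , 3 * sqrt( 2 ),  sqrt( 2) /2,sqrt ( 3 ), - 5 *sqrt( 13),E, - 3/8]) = [ - 5*sqrt(13), - 7, - 6, - 6, - 7 * sqrt( 13 ) /6, - 3/8, sqrt( 2)/6, sqrt(2)/2, sqrt( 2)/2, sqrt(3), E,E, 4,3  *sqrt( 2), 3 * sqrt( 2 ),6 ] 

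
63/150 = 21/50=0.42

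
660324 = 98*6738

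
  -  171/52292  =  - 171/52292 = - 0.00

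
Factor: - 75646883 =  - 13^1 * 5818991^1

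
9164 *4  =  36656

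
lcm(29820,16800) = 1192800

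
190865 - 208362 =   -  17497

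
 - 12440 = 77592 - 90032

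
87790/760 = 8779/76 = 115.51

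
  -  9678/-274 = 4839/137 = 35.32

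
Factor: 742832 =2^4*17^1 * 2731^1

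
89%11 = 1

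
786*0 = 0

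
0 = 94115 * 0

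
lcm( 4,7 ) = 28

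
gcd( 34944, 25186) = 14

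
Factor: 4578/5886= 3^ ( - 2 )*7^1 = 7/9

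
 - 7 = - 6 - 1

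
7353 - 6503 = 850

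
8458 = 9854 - 1396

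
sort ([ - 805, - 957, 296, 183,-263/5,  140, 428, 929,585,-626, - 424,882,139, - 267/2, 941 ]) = [ - 957, - 805, - 626,-424, - 267/2, - 263/5,  139,  140, 183, 296,428, 585, 882, 929, 941]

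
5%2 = 1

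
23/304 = 23/304 = 0.08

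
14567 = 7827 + 6740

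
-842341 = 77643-919984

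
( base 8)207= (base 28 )4n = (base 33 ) 43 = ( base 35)3u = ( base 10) 135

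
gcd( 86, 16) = 2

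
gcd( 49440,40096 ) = 32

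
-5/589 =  - 5/589=-0.01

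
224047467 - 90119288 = 133928179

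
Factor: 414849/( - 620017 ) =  - 3^1*43^( - 1 ) * 14419^( - 1)*138283^1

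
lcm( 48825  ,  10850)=97650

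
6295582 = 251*25082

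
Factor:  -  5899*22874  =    -  2^1*17^1 * 347^1*11437^1=-  134933726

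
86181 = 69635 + 16546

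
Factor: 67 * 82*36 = 197784 = 2^3 *3^2 * 41^1*67^1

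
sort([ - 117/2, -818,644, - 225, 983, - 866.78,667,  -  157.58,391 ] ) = [ - 866.78, - 818,-225,-157.58,-117/2,391,644 , 667,983] 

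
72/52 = 1 + 5/13 = 1.38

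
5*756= 3780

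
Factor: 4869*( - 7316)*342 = - 12182588568 =- 2^3*3^4*19^1*31^1*59^1*541^1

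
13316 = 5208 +8108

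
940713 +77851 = 1018564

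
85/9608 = 85/9608=0.01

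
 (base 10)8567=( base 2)10000101110111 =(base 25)DHH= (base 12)4b5b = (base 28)APR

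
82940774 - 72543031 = 10397743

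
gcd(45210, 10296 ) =66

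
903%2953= 903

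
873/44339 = 873/44339 = 0.02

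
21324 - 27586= - 6262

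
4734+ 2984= 7718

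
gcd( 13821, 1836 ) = 51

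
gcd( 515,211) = 1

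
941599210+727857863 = 1669457073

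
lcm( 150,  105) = 1050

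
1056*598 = 631488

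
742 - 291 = 451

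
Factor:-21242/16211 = -38/29 = - 2^1*19^1*29^( - 1)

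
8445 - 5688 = 2757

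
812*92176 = 74846912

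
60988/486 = 125 + 119/243 = 125.49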